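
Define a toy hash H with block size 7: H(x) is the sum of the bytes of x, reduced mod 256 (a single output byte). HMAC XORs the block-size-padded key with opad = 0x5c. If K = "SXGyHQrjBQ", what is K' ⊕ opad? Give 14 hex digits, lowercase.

2f5c5c5c5c5c5c

Key "SXGyHQrjBQ" = 53 58 47 79 48 51 72 6a 42 51 is 10 bytes > B = 7, so hash it first: H(key) = 73, then zero-pad to 7 bytes: K' = 73 00 00 00 00 00 00.
XOR each byte with 0x5c: 73⊕5c=2f, 00⊕5c=5c, 00⊕5c=5c, 00⊕5c=5c, 00⊕5c=5c, 00⊕5c=5c, 00⊕5c=5c.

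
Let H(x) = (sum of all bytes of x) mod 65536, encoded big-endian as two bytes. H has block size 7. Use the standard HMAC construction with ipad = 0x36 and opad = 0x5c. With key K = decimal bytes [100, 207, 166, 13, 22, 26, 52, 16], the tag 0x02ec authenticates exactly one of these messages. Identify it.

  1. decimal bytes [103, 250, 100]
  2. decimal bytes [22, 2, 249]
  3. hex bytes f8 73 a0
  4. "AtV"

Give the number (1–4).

Key decimal bytes [100, 207, 166, 13, 22, 26, 52, 16] = 64 cf a6 0d 16 1a 34 10 is 8 bytes > B = 7, so hash it first: H(key) = 02 5a, then zero-pad to 7 bytes: K' = 02 5a 00 00 00 00 00.
K' ⊕ ipad = 34 6c 36 36 36 36 36; K' ⊕ opad = 5e 06 5c 5c 5c 5c 5c.
m1: inner = H(34 6c 36 36 36 36 36 67 fa 64) = 03 73; tag = H(5e 06 5c 5c 5c 5c 5c 03 73) = 02a6
m2: inner = H(34 6c 36 36 36 36 36 16 02 f9) = 02 bf; tag = H(5e 06 5c 5c 5c 5c 5c 02 bf) = 02f1
m3: inner = H(34 6c 36 36 36 36 36 f8 73 a0) = 03 b9; tag = H(5e 06 5c 5c 5c 5c 5c 03 b9) = 02ec ← matches
m4: inner = H(34 6c 36 36 36 36 36 41 74 56) = 02 b9; tag = H(5e 06 5c 5c 5c 5c 5c 02 b9) = 02eb

3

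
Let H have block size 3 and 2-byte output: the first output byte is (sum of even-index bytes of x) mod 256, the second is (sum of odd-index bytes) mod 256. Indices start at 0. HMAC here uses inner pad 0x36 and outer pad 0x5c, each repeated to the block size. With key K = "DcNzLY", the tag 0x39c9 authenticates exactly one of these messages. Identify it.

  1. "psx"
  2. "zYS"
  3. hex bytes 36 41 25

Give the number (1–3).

3

Key "DcNzLY" = 44 63 4e 7a 4c 59 is 6 bytes > B = 3, so hash it first: H(key) = de 36, then zero-pad to 3 bytes: K' = de 36 00.
K' ⊕ ipad = e8 00 36; K' ⊕ opad = 82 6a 5c.
m1: inner = H(e8 00 36 70 73 78) = 91 e8; tag = H(82 6a 5c 91 e8) = c6fb
m2: inner = H(e8 00 36 7a 59 53) = 77 cd; tag = H(82 6a 5c 77 cd) = abe1
m3: inner = H(e8 00 36 36 41 25) = 5f 5b; tag = H(82 6a 5c 5f 5b) = 39c9 ← matches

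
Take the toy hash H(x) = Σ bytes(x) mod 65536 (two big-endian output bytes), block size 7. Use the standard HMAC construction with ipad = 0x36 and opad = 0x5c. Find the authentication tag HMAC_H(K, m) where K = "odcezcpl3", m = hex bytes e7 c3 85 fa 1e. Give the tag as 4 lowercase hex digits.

0346

Key "odcezcpl3" = 6f 64 63 65 7a 63 70 6c 33 is 9 bytes > B = 7, so hash it first: H(key) = 03 87, then zero-pad to 7 bytes: K' = 03 87 00 00 00 00 00.
K' ⊕ ipad = 35 b1 36 36 36 36 36.  K' ⊕ opad = 5f db 5c 5c 5c 5c 5c.
Inner input = (K'⊕ipad) ∥ m = 35 b1 36 36 36 36 36 ∥ e7 c3 85 fa 1e.
Inner hash: sum = 53+177+54+54+54+54+54+231+195+133+250+30 = 1339 → 05 3b.
Outer input = (K'⊕opad) ∥ inner = 5f db 5c 5c 5c 5c 5c ∥ 05 3b.
Outer hash (tag): sum = 95+219+92+92+92+92+92+5+59 = 838 → 03 46.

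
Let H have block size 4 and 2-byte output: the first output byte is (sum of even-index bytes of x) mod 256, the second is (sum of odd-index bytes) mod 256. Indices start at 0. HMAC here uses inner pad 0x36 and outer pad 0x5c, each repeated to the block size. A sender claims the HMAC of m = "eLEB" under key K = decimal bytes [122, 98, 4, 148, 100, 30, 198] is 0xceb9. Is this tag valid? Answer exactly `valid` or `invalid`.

invalid

Key decimal bytes [122, 98, 4, 148, 100, 30, 198] = 7a 62 04 94 64 1e c6 is 7 bytes > B = 4, so hash it first: H(key) = a8 14, then zero-pad to 4 bytes: K' = a8 14 00 00.
K' ⊕ ipad = 9e 22 36 36; K' ⊕ opad = f4 48 5c 5c.
Inner hash: even-index sum = 382 mod 256 = 126; odd-index sum = 230 mod 256 = 230 → 7e e6.
Outer hash (recomputed tag): even-index sum = 462 mod 256 = 206; odd-index sum = 394 mod 256 = 138 → ce 8a.
Recomputed tag = ce8a; claimed = ceb9 → mismatch.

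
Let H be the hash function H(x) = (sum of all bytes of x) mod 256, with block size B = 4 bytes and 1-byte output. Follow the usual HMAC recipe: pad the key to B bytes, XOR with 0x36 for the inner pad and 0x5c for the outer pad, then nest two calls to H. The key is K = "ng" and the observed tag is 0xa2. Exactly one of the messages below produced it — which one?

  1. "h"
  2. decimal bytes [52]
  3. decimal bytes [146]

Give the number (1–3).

1

Key "ng" = 6e 67 is 2 bytes ≤ B = 4; zero-pad to 4 bytes: K' = 6e 67 00 00.
K' ⊕ ipad = 58 51 36 36; K' ⊕ opad = 32 3b 5c 5c.
m1: inner = H(58 51 36 36 68) = 7d; tag = H(32 3b 5c 5c 7d) = a2 ← matches
m2: inner = H(58 51 36 36 34) = 49; tag = H(32 3b 5c 5c 49) = 6e
m3: inner = H(58 51 36 36 92) = a7; tag = H(32 3b 5c 5c a7) = cc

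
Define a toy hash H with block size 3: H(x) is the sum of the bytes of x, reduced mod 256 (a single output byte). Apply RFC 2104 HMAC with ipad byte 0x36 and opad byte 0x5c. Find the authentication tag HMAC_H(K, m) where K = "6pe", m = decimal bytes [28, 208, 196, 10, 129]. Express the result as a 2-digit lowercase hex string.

Key "6pe" = 36 70 65 is exactly B = 3 bytes: K' = 36 70 65.
K' ⊕ ipad = 00 46 53.  K' ⊕ opad = 6a 2c 39.
Inner input = (K'⊕ipad) ∥ m = 00 46 53 ∥ 1c d0 c4 0a 81.
Inner hash: sum = 0+70+83+28+208+196+10+129 = 724; mod 256 = 212 → d4.
Outer input = (K'⊕opad) ∥ inner = 6a 2c 39 ∥ d4.
Outer hash (tag): sum = 106+44+57+212 = 419; mod 256 = 163 → a3.

a3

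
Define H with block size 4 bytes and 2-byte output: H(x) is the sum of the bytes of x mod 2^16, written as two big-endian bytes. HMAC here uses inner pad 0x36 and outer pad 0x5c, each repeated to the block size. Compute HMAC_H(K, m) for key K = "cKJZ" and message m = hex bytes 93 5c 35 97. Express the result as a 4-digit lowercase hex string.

00ea

Key "cKJZ" = 63 4b 4a 5a is exactly B = 4 bytes: K' = 63 4b 4a 5a.
K' ⊕ ipad = 55 7d 7c 6c.  K' ⊕ opad = 3f 17 16 06.
Inner input = (K'⊕ipad) ∥ m = 55 7d 7c 6c ∥ 93 5c 35 97.
Inner hash: sum = 85+125+124+108+147+92+53+151 = 885 → 03 75.
Outer input = (K'⊕opad) ∥ inner = 3f 17 16 06 ∥ 03 75.
Outer hash (tag): sum = 63+23+22+6+3+117 = 234 → 00 ea.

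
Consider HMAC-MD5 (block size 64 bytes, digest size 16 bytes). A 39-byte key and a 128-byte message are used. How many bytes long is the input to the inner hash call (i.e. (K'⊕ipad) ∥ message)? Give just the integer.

Key is 39 ≤ 64 bytes, zero-padded: |K'| = 64.
Inner input = (K'⊕ipad) ∥ m → 64 + 128 = 192 bytes.

192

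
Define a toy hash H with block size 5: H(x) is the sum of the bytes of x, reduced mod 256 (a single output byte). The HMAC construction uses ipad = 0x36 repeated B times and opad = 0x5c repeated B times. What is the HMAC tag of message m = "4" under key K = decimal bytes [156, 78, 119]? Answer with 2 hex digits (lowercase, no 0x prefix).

Key decimal bytes [156, 78, 119] = 9c 4e 77 is 3 bytes ≤ B = 5; zero-pad to 5 bytes: K' = 9c 4e 77 00 00.
K' ⊕ ipad = aa 78 41 36 36.  K' ⊕ opad = c0 12 2b 5c 5c.
Inner input = (K'⊕ipad) ∥ m = aa 78 41 36 36 ∥ 34.
Inner hash: sum = 170+120+65+54+54+52 = 515; mod 256 = 3 → 03.
Outer input = (K'⊕opad) ∥ inner = c0 12 2b 5c 5c ∥ 03.
Outer hash (tag): sum = 192+18+43+92+92+3 = 440; mod 256 = 184 → b8.

b8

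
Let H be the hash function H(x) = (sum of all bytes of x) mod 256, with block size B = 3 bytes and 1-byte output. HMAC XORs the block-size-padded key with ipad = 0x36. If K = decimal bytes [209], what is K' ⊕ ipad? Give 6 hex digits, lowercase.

Key decimal bytes [209] = d1 is 1 byte ≤ B = 3; zero-pad to 3 bytes: K' = d1 00 00.
XOR each byte with 0x36: d1⊕36=e7, 00⊕36=36, 00⊕36=36.

e73636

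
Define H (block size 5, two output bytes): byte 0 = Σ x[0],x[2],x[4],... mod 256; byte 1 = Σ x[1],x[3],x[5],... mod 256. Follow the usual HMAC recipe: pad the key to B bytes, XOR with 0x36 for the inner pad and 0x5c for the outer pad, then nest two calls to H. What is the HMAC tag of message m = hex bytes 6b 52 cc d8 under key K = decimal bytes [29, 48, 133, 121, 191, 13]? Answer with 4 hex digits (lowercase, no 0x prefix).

e233

Key decimal bytes [29, 48, 133, 121, 191, 13] = 1d 30 85 79 bf 0d is 6 bytes > B = 5, so hash it first: H(key) = 61 b6, then zero-pad to 5 bytes: K' = 61 b6 00 00 00.
K' ⊕ ipad = 57 80 36 36 36.  K' ⊕ opad = 3d ea 5c 5c 5c.
Inner input = (K'⊕ipad) ∥ m = 57 80 36 36 36 ∥ 6b 52 cc d8.
Inner hash: even-index sum = 493 mod 256 = 237; odd-index sum = 493 mod 256 = 237 → ed ed.
Outer input = (K'⊕opad) ∥ inner = 3d ea 5c 5c 5c ∥ ed ed.
Outer hash (tag): even-index sum = 482 mod 256 = 226; odd-index sum = 563 mod 256 = 51 → e2 33.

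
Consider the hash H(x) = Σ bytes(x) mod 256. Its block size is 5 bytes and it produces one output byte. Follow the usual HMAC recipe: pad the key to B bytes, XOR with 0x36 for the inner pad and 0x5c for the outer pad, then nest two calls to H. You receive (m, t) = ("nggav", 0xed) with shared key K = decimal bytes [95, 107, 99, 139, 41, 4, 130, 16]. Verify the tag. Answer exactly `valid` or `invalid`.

invalid

Key decimal bytes [95, 107, 99, 139, 41, 4, 130, 16] = 5f 6b 63 8b 29 04 82 10 is 8 bytes > B = 5, so hash it first: H(key) = 77, then zero-pad to 5 bytes: K' = 77 00 00 00 00.
K' ⊕ ipad = 41 36 36 36 36; K' ⊕ opad = 2b 5c 5c 5c 5c.
Inner hash: sum = 65+54+54+54+54+110+103+103+97+118 = 812; mod 256 = 44 → 2c.
Outer hash (recomputed tag): sum = 43+92+92+92+92+44 = 455; mod 256 = 199 → c7.
Recomputed tag = c7; claimed = ed → mismatch.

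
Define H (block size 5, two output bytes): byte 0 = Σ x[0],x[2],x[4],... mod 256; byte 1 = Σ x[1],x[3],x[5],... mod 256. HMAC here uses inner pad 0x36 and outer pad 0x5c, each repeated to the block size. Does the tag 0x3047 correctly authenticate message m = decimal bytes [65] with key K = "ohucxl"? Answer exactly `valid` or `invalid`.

Key "ohucxl" = 6f 68 75 63 78 6c is 6 bytes > B = 5, so hash it first: H(key) = 5c 37, then zero-pad to 5 bytes: K' = 5c 37 00 00 00.
K' ⊕ ipad = 6a 01 36 36 36; K' ⊕ opad = 00 6b 5c 5c 5c.
Inner hash: even-index sum = 214 mod 256 = 214; odd-index sum = 120 mod 256 = 120 → d6 78.
Outer hash (recomputed tag): even-index sum = 304 mod 256 = 48; odd-index sum = 413 mod 256 = 157 → 30 9d.
Recomputed tag = 309d; claimed = 3047 → mismatch.

invalid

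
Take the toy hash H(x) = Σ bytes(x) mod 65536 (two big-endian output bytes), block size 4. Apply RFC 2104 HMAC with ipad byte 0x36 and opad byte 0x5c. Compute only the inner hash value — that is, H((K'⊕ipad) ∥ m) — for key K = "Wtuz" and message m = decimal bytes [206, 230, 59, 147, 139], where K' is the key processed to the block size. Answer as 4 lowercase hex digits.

043f

Key "Wtuz" = 57 74 75 7a is exactly B = 4 bytes: K' = 57 74 75 7a.
K' ⊕ ipad = 61 42 43 4c.
Inner input = 61 42 43 4c ∥ ce e6 3b 93 8b.
Inner hash: sum = 97+66+67+76+206+230+59+147+139 = 1087 → 04 3f.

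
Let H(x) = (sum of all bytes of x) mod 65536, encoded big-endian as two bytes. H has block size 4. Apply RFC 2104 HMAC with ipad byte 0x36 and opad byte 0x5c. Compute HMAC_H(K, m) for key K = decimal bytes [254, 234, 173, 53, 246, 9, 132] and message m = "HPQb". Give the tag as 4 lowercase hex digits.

0187

Key decimal bytes [254, 234, 173, 53, 246, 9, 132] = fe ea ad 35 f6 09 84 is 7 bytes > B = 4, so hash it first: H(key) = 04 4d, then zero-pad to 4 bytes: K' = 04 4d 00 00.
K' ⊕ ipad = 32 7b 36 36.  K' ⊕ opad = 58 11 5c 5c.
Inner input = (K'⊕ipad) ∥ m = 32 7b 36 36 ∥ 48 50 51 62.
Inner hash: sum = 50+123+54+54+72+80+81+98 = 612 → 02 64.
Outer input = (K'⊕opad) ∥ inner = 58 11 5c 5c ∥ 02 64.
Outer hash (tag): sum = 88+17+92+92+2+100 = 391 → 01 87.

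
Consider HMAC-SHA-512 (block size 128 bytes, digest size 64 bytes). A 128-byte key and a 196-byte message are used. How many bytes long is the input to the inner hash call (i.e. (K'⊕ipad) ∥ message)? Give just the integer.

324

Key is 128 ≤ 128 bytes, zero-padded: |K'| = 128.
Inner input = (K'⊕ipad) ∥ m → 128 + 196 = 324 bytes.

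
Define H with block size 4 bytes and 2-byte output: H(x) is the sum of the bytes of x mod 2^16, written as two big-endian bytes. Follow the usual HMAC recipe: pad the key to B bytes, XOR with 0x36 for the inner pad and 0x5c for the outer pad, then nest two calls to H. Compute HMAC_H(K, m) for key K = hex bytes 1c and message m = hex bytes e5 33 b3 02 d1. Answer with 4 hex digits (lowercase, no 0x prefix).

01c1

Key hex bytes 1c is 1 byte ≤ B = 4; zero-pad to 4 bytes: K' = 1c 00 00 00.
K' ⊕ ipad = 2a 36 36 36.  K' ⊕ opad = 40 5c 5c 5c.
Inner input = (K'⊕ipad) ∥ m = 2a 36 36 36 ∥ e5 33 b3 02 d1.
Inner hash: sum = 42+54+54+54+229+51+179+2+209 = 874 → 03 6a.
Outer input = (K'⊕opad) ∥ inner = 40 5c 5c 5c ∥ 03 6a.
Outer hash (tag): sum = 64+92+92+92+3+106 = 449 → 01 c1.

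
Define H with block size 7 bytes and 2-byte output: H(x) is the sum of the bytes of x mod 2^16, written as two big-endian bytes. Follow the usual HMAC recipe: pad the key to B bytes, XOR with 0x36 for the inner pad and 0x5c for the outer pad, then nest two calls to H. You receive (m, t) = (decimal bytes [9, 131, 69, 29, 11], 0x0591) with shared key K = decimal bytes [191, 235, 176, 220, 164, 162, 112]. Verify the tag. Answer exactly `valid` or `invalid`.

Key decimal bytes [191, 235, 176, 220, 164, 162, 112] = bf eb b0 dc a4 a2 70 is exactly B = 7 bytes: K' = bf eb b0 dc a4 a2 70.
K' ⊕ ipad = 89 dd 86 ea 92 94 46; K' ⊕ opad = e3 b7 ec 80 f8 fe 2c.
Inner hash: sum = 137+221+134+234+146+148+70+9+131+69+29+11 = 1339 → 05 3b.
Outer hash (recomputed tag): sum = 227+183+236+128+248+254+44+5+59 = 1384 → 05 68.
Recomputed tag = 0568; claimed = 0591 → mismatch.

invalid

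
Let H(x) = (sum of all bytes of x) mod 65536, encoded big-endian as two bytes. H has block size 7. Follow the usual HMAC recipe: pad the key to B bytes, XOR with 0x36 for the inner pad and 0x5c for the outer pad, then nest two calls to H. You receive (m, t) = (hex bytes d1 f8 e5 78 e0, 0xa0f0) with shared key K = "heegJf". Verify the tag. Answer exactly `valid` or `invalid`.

invalid

Key "heegJf" = 68 65 65 67 4a 66 is 6 bytes ≤ B = 7; zero-pad to 7 bytes: K' = 68 65 65 67 4a 66 00.
K' ⊕ ipad = 5e 53 53 51 7c 50 36; K' ⊕ opad = 34 39 39 3b 16 3a 5c.
Inner hash: sum = 94+83+83+81+124+80+54+209+248+229+120+224 = 1629 → 06 5d.
Outer hash (recomputed tag): sum = 52+57+57+59+22+58+92+6+93 = 496 → 01 f0.
Recomputed tag = 01f0; claimed = a0f0 → mismatch.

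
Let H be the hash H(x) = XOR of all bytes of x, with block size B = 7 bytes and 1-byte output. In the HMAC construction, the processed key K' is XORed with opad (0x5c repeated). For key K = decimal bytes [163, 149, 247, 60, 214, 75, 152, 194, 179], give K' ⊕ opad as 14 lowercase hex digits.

d55c5c5c5c5c5c

Key decimal bytes [163, 149, 247, 60, 214, 75, 152, 194, 179] = a3 95 f7 3c d6 4b 98 c2 b3 is 9 bytes > B = 7, so hash it first: H(key) = 89, then zero-pad to 7 bytes: K' = 89 00 00 00 00 00 00.
XOR each byte with 0x5c: 89⊕5c=d5, 00⊕5c=5c, 00⊕5c=5c, 00⊕5c=5c, 00⊕5c=5c, 00⊕5c=5c, 00⊕5c=5c.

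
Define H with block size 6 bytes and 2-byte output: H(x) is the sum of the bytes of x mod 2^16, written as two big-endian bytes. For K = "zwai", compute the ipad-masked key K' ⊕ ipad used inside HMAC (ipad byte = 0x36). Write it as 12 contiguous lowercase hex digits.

4c41575f3636

Key "zwai" = 7a 77 61 69 is 4 bytes ≤ B = 6; zero-pad to 6 bytes: K' = 7a 77 61 69 00 00.
XOR each byte with 0x36: 7a⊕36=4c, 77⊕36=41, 61⊕36=57, 69⊕36=5f, 00⊕36=36, 00⊕36=36.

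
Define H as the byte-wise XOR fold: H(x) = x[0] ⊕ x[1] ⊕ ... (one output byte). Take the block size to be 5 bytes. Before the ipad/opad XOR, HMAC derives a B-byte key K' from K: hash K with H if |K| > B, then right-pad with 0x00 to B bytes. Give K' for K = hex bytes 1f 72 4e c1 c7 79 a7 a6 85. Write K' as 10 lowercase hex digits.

d800000000

|K| = 9 > B = 5, so first hash the key.
H(K): XOR 1f⊕72⊕4e⊕c1⊕c7⊕79⊕a7⊕a6⊕85 = d8.
Zero-pad H(K) = d8 to 5 bytes: K' = d8 00 00 00 00.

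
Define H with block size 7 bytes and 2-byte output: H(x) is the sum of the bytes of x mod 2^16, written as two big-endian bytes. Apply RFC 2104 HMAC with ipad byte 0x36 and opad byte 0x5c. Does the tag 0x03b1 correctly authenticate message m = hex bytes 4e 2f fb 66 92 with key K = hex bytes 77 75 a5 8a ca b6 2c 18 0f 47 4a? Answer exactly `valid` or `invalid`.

Key hex bytes 77 75 a5 8a ca b6 2c 18 0f 47 4a is 11 bytes > B = 7, so hash it first: H(key) = 04 7f, then zero-pad to 7 bytes: K' = 04 7f 00 00 00 00 00.
K' ⊕ ipad = 32 49 36 36 36 36 36; K' ⊕ opad = 58 23 5c 5c 5c 5c 5c.
Inner hash: sum = 50+73+54+54+54+54+54+78+47+251+102+146 = 1017 → 03 f9.
Outer hash (recomputed tag): sum = 88+35+92+92+92+92+92+3+249 = 835 → 03 43.
Recomputed tag = 0343; claimed = 03b1 → mismatch.

invalid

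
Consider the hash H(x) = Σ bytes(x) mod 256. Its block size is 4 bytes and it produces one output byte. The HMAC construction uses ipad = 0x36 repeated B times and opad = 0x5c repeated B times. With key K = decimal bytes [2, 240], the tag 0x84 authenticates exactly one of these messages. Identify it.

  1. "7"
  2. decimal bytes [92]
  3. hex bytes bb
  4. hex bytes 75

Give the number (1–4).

Key decimal bytes [2, 240] = 02 f0 is 2 bytes ≤ B = 4; zero-pad to 4 bytes: K' = 02 f0 00 00.
K' ⊕ ipad = 34 c6 36 36; K' ⊕ opad = 5e ac 5c 5c.
m1: inner = H(34 c6 36 36 37) = 9d; tag = H(5e ac 5c 5c 9d) = 5f
m2: inner = H(34 c6 36 36 5c) = c2; tag = H(5e ac 5c 5c c2) = 84 ← matches
m3: inner = H(34 c6 36 36 bb) = 21; tag = H(5e ac 5c 5c 21) = e3
m4: inner = H(34 c6 36 36 75) = db; tag = H(5e ac 5c 5c db) = 9d

2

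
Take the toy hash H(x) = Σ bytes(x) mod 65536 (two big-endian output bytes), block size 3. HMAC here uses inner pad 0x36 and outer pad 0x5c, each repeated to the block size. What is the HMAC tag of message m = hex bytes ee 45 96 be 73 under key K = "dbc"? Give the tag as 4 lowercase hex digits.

Key "dbc" = 64 62 63 is exactly B = 3 bytes: K' = 64 62 63.
K' ⊕ ipad = 52 54 55.  K' ⊕ opad = 38 3e 3f.
Inner input = (K'⊕ipad) ∥ m = 52 54 55 ∥ ee 45 96 be 73.
Inner hash: sum = 82+84+85+238+69+150+190+115 = 1013 → 03 f5.
Outer input = (K'⊕opad) ∥ inner = 38 3e 3f ∥ 03 f5.
Outer hash (tag): sum = 56+62+63+3+245 = 429 → 01 ad.

01ad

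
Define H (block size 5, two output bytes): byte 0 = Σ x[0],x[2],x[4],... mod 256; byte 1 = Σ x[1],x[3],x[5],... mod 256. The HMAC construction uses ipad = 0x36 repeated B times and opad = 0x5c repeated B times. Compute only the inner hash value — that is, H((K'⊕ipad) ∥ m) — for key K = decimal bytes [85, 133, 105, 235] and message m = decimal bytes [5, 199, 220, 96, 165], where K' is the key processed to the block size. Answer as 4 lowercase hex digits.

1f16

Key decimal bytes [85, 133, 105, 235] = 55 85 69 eb is 4 bytes ≤ B = 5; zero-pad to 5 bytes: K' = 55 85 69 eb 00.
K' ⊕ ipad = 63 b3 5f dd 36.
Inner input = 63 b3 5f dd 36 ∥ 05 c7 dc 60 a5.
Inner hash: even-index sum = 543 mod 256 = 31; odd-index sum = 790 mod 256 = 22 → 1f 16.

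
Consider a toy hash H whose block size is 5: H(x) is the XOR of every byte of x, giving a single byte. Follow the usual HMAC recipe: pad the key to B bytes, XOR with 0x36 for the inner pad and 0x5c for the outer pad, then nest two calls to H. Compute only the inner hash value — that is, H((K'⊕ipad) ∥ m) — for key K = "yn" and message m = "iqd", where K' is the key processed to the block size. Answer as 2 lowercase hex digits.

Key "yn" = 79 6e is 2 bytes ≤ B = 5; zero-pad to 5 bytes: K' = 79 6e 00 00 00.
K' ⊕ ipad = 4f 58 36 36 36.
Inner input = 4f 58 36 36 36 ∥ 69 71 64.
Inner hash: XOR 4f⊕58⊕36⊕36⊕36⊕69⊕71⊕64 = 5d.

5d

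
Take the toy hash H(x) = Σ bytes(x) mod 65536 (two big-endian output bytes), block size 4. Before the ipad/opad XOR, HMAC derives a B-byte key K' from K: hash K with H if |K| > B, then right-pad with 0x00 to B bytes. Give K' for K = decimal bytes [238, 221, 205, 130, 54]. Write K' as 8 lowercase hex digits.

03500000

|K| = 5 > B = 4, so first hash the key.
H(K): sum = 238+221+205+130+54 = 848 → 03 50.
Zero-pad H(K) = 03 50 to 4 bytes: K' = 03 50 00 00.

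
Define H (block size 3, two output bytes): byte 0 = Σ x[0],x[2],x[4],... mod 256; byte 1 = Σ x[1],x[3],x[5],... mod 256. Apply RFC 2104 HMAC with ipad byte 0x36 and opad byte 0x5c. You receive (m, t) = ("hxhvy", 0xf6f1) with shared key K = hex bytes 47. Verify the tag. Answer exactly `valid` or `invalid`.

valid

Key hex bytes 47 is 1 byte ≤ B = 3; zero-pad to 3 bytes: K' = 47 00 00.
K' ⊕ ipad = 71 36 36; K' ⊕ opad = 1b 5c 5c.
Inner hash: even-index sum = 405 mod 256 = 149; odd-index sum = 383 mod 256 = 127 → 95 7f.
Outer hash (recomputed tag): even-index sum = 246 mod 256 = 246; odd-index sum = 241 mod 256 = 241 → f6 f1.
Recomputed tag = f6f1; claimed = f6f1 → match.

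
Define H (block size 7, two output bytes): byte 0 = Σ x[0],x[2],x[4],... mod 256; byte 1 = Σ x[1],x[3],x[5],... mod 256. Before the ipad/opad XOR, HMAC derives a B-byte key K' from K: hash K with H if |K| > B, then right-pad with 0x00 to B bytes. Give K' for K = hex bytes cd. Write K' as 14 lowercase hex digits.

cd000000000000

Key hex bytes cd is 1 byte ≤ B = 7; zero-pad to 7 bytes: K' = cd 00 00 00 00 00 00.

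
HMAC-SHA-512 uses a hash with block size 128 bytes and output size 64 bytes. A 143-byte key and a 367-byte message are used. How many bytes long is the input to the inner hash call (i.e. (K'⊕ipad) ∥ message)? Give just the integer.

495

Key is 143 > 128 bytes, so it is hashed to 64 bytes then zero-padded to 128: |K'| = 128.
Inner input = (K'⊕ipad) ∥ m → 128 + 367 = 495 bytes.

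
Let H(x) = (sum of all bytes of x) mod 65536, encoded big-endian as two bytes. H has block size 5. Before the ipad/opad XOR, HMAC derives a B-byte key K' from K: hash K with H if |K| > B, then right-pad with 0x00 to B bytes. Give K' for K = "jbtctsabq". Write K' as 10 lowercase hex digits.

|K| = 9 > B = 5, so first hash the key.
H(K): sum = 106+98+116+99+116+115+97+98+113 = 958 → 03 be.
Zero-pad H(K) = 03 be to 5 bytes: K' = 03 be 00 00 00.

03be000000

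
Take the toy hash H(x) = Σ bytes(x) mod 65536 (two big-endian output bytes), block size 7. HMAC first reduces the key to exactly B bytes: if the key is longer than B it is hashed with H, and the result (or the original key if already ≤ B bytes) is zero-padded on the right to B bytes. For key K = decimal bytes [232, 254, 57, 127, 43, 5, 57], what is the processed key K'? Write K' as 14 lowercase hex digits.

Key decimal bytes [232, 254, 57, 127, 43, 5, 57] = e8 fe 39 7f 2b 05 39 is exactly B = 7 bytes: K' = e8 fe 39 7f 2b 05 39.

e8fe397f2b0539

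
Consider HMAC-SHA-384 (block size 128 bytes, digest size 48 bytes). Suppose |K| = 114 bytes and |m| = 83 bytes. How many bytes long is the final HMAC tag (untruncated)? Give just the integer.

48

The tag is one SHA-384 digest: 48 bytes.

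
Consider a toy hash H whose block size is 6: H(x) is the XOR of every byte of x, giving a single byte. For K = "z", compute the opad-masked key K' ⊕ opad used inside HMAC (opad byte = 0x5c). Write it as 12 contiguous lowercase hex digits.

265c5c5c5c5c

Key "z" = 7a is 1 byte ≤ B = 6; zero-pad to 6 bytes: K' = 7a 00 00 00 00 00.
XOR each byte with 0x5c: 7a⊕5c=26, 00⊕5c=5c, 00⊕5c=5c, 00⊕5c=5c, 00⊕5c=5c, 00⊕5c=5c.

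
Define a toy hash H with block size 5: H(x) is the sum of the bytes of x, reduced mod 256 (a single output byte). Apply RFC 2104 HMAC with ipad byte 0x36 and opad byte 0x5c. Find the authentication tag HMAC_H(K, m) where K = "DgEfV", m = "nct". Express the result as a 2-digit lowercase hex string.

db

Key "DgEfV" = 44 67 45 66 56 is exactly B = 5 bytes: K' = 44 67 45 66 56.
K' ⊕ ipad = 72 51 73 50 60.  K' ⊕ opad = 18 3b 19 3a 0a.
Inner input = (K'⊕ipad) ∥ m = 72 51 73 50 60 ∥ 6e 63 74.
Inner hash: sum = 114+81+115+80+96+110+99+116 = 811; mod 256 = 43 → 2b.
Outer input = (K'⊕opad) ∥ inner = 18 3b 19 3a 0a ∥ 2b.
Outer hash (tag): sum = 24+59+25+58+10+43 = 219 → db.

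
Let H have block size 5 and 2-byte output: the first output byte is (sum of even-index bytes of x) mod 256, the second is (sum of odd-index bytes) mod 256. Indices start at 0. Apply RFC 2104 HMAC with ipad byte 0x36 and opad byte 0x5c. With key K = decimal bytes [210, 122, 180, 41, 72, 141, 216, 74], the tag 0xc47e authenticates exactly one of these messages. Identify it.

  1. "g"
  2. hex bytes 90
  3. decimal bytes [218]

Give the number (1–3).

2

Key decimal bytes [210, 122, 180, 41, 72, 141, 216, 74] = d2 7a b4 29 48 8d d8 4a is 8 bytes > B = 5, so hash it first: H(key) = a6 7a, then zero-pad to 5 bytes: K' = a6 7a 00 00 00.
K' ⊕ ipad = 90 4c 36 36 36; K' ⊕ opad = fa 26 5c 5c 5c.
m1: inner = H(90 4c 36 36 36 67) = fc e9; tag = H(fa 26 5c 5c 5c fc e9) = 9b7e
m2: inner = H(90 4c 36 36 36 90) = fc 12; tag = H(fa 26 5c 5c 5c fc 12) = c47e ← matches
m3: inner = H(90 4c 36 36 36 da) = fc 5c; tag = H(fa 26 5c 5c 5c fc 5c) = 0e7e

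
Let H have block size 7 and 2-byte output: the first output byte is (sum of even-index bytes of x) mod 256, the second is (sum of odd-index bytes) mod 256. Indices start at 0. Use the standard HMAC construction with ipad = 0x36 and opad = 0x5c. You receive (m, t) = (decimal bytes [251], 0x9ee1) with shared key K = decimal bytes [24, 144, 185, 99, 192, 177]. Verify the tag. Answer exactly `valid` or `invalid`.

valid

Key decimal bytes [24, 144, 185, 99, 192, 177] = 18 90 b9 63 c0 b1 is 6 bytes ≤ B = 7; zero-pad to 7 bytes: K' = 18 90 b9 63 c0 b1 00.
K' ⊕ ipad = 2e a6 8f 55 f6 87 36; K' ⊕ opad = 44 cc e5 3f 9c ed 5c.
Inner hash: even-index sum = 489 mod 256 = 233; odd-index sum = 637 mod 256 = 125 → e9 7d.
Outer hash (recomputed tag): even-index sum = 670 mod 256 = 158; odd-index sum = 737 mod 256 = 225 → 9e e1.
Recomputed tag = 9ee1; claimed = 9ee1 → match.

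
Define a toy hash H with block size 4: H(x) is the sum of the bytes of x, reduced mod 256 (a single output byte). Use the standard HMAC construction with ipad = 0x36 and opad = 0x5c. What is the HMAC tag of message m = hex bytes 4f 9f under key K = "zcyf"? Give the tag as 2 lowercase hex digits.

Key "zcyf" = 7a 63 79 66 is exactly B = 4 bytes: K' = 7a 63 79 66.
K' ⊕ ipad = 4c 55 4f 50.  K' ⊕ opad = 26 3f 25 3a.
Inner input = (K'⊕ipad) ∥ m = 4c 55 4f 50 ∥ 4f 9f.
Inner hash: sum = 76+85+79+80+79+159 = 558; mod 256 = 46 → 2e.
Outer input = (K'⊕opad) ∥ inner = 26 3f 25 3a ∥ 2e.
Outer hash (tag): sum = 38+63+37+58+46 = 242 → f2.

f2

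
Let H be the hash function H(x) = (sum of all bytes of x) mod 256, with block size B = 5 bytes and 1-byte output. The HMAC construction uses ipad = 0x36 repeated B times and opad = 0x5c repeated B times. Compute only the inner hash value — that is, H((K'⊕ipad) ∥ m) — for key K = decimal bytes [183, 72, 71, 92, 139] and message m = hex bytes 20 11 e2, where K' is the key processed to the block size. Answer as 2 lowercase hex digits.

Key decimal bytes [183, 72, 71, 92, 139] = b7 48 47 5c 8b is exactly B = 5 bytes: K' = b7 48 47 5c 8b.
K' ⊕ ipad = 81 7e 71 6a bd.
Inner input = 81 7e 71 6a bd ∥ 20 11 e2.
Inner hash: sum = 129+126+113+106+189+32+17+226 = 938; mod 256 = 170 → aa.

aa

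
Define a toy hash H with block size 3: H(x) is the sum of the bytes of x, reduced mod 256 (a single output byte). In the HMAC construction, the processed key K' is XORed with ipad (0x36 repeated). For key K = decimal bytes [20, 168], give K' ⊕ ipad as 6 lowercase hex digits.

Key decimal bytes [20, 168] = 14 a8 is 2 bytes ≤ B = 3; zero-pad to 3 bytes: K' = 14 a8 00.
XOR each byte with 0x36: 14⊕36=22, a8⊕36=9e, 00⊕36=36.

229e36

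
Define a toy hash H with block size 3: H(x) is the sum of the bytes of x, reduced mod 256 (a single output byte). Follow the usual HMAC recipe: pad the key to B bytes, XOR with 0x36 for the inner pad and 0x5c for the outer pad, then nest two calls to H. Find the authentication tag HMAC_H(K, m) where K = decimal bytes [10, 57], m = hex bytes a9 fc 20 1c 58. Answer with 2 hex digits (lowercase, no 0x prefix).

d1

Key decimal bytes [10, 57] = 0a 39 is 2 bytes ≤ B = 3; zero-pad to 3 bytes: K' = 0a 39 00.
K' ⊕ ipad = 3c 0f 36.  K' ⊕ opad = 56 65 5c.
Inner input = (K'⊕ipad) ∥ m = 3c 0f 36 ∥ a9 fc 20 1c 58.
Inner hash: sum = 60+15+54+169+252+32+28+88 = 698; mod 256 = 186 → ba.
Outer input = (K'⊕opad) ∥ inner = 56 65 5c ∥ ba.
Outer hash (tag): sum = 86+101+92+186 = 465; mod 256 = 209 → d1.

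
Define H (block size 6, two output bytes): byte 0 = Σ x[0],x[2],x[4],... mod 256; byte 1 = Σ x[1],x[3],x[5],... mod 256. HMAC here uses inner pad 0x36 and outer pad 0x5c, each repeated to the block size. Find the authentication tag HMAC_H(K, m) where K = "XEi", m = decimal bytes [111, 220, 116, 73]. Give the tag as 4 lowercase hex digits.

7bd5

Key "XEi" = 58 45 69 is 3 bytes ≤ B = 6; zero-pad to 6 bytes: K' = 58 45 69 00 00 00.
K' ⊕ ipad = 6e 73 5f 36 36 36.  K' ⊕ opad = 04 19 35 5c 5c 5c.
Inner input = (K'⊕ipad) ∥ m = 6e 73 5f 36 36 36 ∥ 6f dc 74 49.
Inner hash: even-index sum = 486 mod 256 = 230; odd-index sum = 516 mod 256 = 4 → e6 04.
Outer input = (K'⊕opad) ∥ inner = 04 19 35 5c 5c 5c ∥ e6 04.
Outer hash (tag): even-index sum = 379 mod 256 = 123; odd-index sum = 213 mod 256 = 213 → 7b d5.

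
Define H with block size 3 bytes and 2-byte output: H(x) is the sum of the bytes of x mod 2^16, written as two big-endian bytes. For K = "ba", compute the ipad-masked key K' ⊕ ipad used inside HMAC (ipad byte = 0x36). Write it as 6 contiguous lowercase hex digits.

545736

Key "ba" = 62 61 is 2 bytes ≤ B = 3; zero-pad to 3 bytes: K' = 62 61 00.
XOR each byte with 0x36: 62⊕36=54, 61⊕36=57, 00⊕36=36.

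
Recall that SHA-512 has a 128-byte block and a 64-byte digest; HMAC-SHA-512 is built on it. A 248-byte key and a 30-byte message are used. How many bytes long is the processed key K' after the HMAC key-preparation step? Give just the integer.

128

Key is 248 > 128 bytes, so it is hashed to 64 bytes then zero-padded to 128: |K'| = 128.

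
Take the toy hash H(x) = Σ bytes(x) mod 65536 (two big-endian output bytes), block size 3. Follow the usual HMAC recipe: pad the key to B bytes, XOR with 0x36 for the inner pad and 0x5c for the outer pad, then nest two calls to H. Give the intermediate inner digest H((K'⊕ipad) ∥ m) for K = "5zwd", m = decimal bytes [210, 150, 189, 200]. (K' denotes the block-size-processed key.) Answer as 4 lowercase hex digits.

0416

Key "5zwd" = 35 7a 77 64 is 4 bytes > B = 3, so hash it first: H(key) = 01 8a, then zero-pad to 3 bytes: K' = 01 8a 00.
K' ⊕ ipad = 37 bc 36.
Inner input = 37 bc 36 ∥ d2 96 bd c8.
Inner hash: sum = 55+188+54+210+150+189+200 = 1046 → 04 16.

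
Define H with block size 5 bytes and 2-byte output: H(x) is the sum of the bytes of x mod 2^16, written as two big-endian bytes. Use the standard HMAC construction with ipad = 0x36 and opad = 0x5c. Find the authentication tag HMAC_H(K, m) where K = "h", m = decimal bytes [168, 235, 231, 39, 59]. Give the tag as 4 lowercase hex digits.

01ba

Key "h" = 68 is 1 byte ≤ B = 5; zero-pad to 5 bytes: K' = 68 00 00 00 00.
K' ⊕ ipad = 5e 36 36 36 36.  K' ⊕ opad = 34 5c 5c 5c 5c.
Inner input = (K'⊕ipad) ∥ m = 5e 36 36 36 36 ∥ a8 eb e7 27 3b.
Inner hash: sum = 94+54+54+54+54+168+235+231+39+59 = 1042 → 04 12.
Outer input = (K'⊕opad) ∥ inner = 34 5c 5c 5c 5c ∥ 04 12.
Outer hash (tag): sum = 52+92+92+92+92+4+18 = 442 → 01 ba.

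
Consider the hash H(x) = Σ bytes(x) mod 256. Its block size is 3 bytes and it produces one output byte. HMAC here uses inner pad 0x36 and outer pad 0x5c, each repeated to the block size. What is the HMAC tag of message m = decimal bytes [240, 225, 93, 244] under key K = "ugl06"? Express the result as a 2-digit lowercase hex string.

Key "ugl06" = 75 67 6c 30 36 is 5 bytes > B = 3, so hash it first: H(key) = ae, then zero-pad to 3 bytes: K' = ae 00 00.
K' ⊕ ipad = 98 36 36.  K' ⊕ opad = f2 5c 5c.
Inner input = (K'⊕ipad) ∥ m = 98 36 36 ∥ f0 e1 5d f4.
Inner hash: sum = 152+54+54+240+225+93+244 = 1062; mod 256 = 38 → 26.
Outer input = (K'⊕opad) ∥ inner = f2 5c 5c ∥ 26.
Outer hash (tag): sum = 242+92+92+38 = 464; mod 256 = 208 → d0.

d0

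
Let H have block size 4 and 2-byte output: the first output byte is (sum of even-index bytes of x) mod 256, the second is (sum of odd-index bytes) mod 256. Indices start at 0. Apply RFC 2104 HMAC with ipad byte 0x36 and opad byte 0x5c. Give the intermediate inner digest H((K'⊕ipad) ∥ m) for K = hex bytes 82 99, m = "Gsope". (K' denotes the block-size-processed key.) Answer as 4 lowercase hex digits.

Key hex bytes 82 99 is 2 bytes ≤ B = 4; zero-pad to 4 bytes: K' = 82 99 00 00.
K' ⊕ ipad = b4 af 36 36.
Inner input = b4 af 36 36 ∥ 47 73 6f 70 65.
Inner hash: even-index sum = 517 mod 256 = 5; odd-index sum = 456 mod 256 = 200 → 05 c8.

05c8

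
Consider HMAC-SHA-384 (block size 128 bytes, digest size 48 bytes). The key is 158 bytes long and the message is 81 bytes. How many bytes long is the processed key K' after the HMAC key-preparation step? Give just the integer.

128

Key is 158 > 128 bytes, so it is hashed to 48 bytes then zero-padded to 128: |K'| = 128.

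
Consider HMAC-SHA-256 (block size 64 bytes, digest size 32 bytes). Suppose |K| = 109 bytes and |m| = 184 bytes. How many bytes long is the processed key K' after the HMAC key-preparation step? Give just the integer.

Key is 109 > 64 bytes, so it is hashed to 32 bytes then zero-padded to 64: |K'| = 64.

64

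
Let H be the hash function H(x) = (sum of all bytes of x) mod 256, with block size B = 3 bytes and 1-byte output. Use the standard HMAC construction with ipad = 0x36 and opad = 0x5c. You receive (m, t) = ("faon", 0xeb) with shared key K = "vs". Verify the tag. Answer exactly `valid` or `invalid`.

invalid

Key "vs" = 76 73 is 2 bytes ≤ B = 3; zero-pad to 3 bytes: K' = 76 73 00.
K' ⊕ ipad = 40 45 36; K' ⊕ opad = 2a 2f 5c.
Inner hash: sum = 64+69+54+102+97+111+110 = 607; mod 256 = 95 → 5f.
Outer hash (recomputed tag): sum = 42+47+92+95 = 276; mod 256 = 20 → 14.
Recomputed tag = 14; claimed = eb → mismatch.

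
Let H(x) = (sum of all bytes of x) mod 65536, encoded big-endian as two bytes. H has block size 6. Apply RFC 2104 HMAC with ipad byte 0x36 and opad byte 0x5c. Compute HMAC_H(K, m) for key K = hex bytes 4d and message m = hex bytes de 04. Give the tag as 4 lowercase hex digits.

Key hex bytes 4d is 1 byte ≤ B = 6; zero-pad to 6 bytes: K' = 4d 00 00 00 00 00.
K' ⊕ ipad = 7b 36 36 36 36 36.  K' ⊕ opad = 11 5c 5c 5c 5c 5c.
Inner input = (K'⊕ipad) ∥ m = 7b 36 36 36 36 36 ∥ de 04.
Inner hash: sum = 123+54+54+54+54+54+222+4 = 619 → 02 6b.
Outer input = (K'⊕opad) ∥ inner = 11 5c 5c 5c 5c 5c ∥ 02 6b.
Outer hash (tag): sum = 17+92+92+92+92+92+2+107 = 586 → 02 4a.

024a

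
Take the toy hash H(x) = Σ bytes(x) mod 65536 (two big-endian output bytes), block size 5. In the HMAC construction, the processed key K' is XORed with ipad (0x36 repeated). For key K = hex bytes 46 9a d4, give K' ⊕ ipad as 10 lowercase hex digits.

Key hex bytes 46 9a d4 is 3 bytes ≤ B = 5; zero-pad to 5 bytes: K' = 46 9a d4 00 00.
XOR each byte with 0x36: 46⊕36=70, 9a⊕36=ac, d4⊕36=e2, 00⊕36=36, 00⊕36=36.

70ace23636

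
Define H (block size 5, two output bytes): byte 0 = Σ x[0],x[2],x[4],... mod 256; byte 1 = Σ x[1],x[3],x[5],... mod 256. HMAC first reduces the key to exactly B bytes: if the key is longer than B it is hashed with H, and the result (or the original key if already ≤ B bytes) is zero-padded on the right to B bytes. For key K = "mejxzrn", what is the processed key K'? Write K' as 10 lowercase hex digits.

bf4f000000

|K| = 7 > B = 5, so first hash the key.
H(K): even-index sum = 447 mod 256 = 191; odd-index sum = 335 mod 256 = 79 → bf 4f.
Zero-pad H(K) = bf 4f to 5 bytes: K' = bf 4f 00 00 00.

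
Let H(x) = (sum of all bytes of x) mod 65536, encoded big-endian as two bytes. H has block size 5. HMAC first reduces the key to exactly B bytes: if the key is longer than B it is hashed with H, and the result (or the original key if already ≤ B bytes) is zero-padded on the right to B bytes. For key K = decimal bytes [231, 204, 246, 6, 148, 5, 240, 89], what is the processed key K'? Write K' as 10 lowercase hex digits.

0491000000

|K| = 8 > B = 5, so first hash the key.
H(K): sum = 231+204+246+6+148+5+240+89 = 1169 → 04 91.
Zero-pad H(K) = 04 91 to 5 bytes: K' = 04 91 00 00 00.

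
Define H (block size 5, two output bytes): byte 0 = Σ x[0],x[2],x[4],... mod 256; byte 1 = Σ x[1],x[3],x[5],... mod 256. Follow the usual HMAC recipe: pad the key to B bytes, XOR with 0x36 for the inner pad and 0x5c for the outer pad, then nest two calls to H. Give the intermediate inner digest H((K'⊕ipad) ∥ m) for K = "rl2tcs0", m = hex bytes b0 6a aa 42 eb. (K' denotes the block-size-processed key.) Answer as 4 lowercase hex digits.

19e0

Key "rl2tcs0" = 72 6c 32 74 63 73 30 is 7 bytes > B = 5, so hash it first: H(key) = 37 53, then zero-pad to 5 bytes: K' = 37 53 00 00 00.
K' ⊕ ipad = 01 65 36 36 36.
Inner input = 01 65 36 36 36 ∥ b0 6a aa 42 eb.
Inner hash: even-index sum = 281 mod 256 = 25; odd-index sum = 736 mod 256 = 224 → 19 e0.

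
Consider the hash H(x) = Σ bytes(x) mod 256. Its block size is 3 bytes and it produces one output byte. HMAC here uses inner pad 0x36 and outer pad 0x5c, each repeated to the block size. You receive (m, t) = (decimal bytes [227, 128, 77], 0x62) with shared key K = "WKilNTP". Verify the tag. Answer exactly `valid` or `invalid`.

Key "WKilNTP" = 57 4b 69 6c 4e 54 50 is 7 bytes > B = 3, so hash it first: H(key) = 69, then zero-pad to 3 bytes: K' = 69 00 00.
K' ⊕ ipad = 5f 36 36; K' ⊕ opad = 35 5c 5c.
Inner hash: sum = 95+54+54+227+128+77 = 635; mod 256 = 123 → 7b.
Outer hash (recomputed tag): sum = 53+92+92+123 = 360; mod 256 = 104 → 68.
Recomputed tag = 68; claimed = 62 → mismatch.

invalid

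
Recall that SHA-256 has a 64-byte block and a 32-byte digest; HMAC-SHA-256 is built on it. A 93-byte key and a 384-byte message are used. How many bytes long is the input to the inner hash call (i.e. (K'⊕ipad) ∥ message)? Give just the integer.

448

Key is 93 > 64 bytes, so it is hashed to 32 bytes then zero-padded to 64: |K'| = 64.
Inner input = (K'⊕ipad) ∥ m → 64 + 384 = 448 bytes.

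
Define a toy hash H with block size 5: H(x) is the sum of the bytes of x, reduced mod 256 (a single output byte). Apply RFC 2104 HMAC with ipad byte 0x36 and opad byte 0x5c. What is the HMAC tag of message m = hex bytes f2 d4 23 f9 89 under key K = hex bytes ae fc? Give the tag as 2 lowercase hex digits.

Key hex bytes ae fc is 2 bytes ≤ B = 5; zero-pad to 5 bytes: K' = ae fc 00 00 00.
K' ⊕ ipad = 98 ca 36 36 36.  K' ⊕ opad = f2 a0 5c 5c 5c.
Inner input = (K'⊕ipad) ∥ m = 98 ca 36 36 36 ∥ f2 d4 23 f9 89.
Inner hash: sum = 152+202+54+54+54+242+212+35+249+137 = 1391; mod 256 = 111 → 6f.
Outer input = (K'⊕opad) ∥ inner = f2 a0 5c 5c 5c ∥ 6f.
Outer hash (tag): sum = 242+160+92+92+92+111 = 789; mod 256 = 21 → 15.

15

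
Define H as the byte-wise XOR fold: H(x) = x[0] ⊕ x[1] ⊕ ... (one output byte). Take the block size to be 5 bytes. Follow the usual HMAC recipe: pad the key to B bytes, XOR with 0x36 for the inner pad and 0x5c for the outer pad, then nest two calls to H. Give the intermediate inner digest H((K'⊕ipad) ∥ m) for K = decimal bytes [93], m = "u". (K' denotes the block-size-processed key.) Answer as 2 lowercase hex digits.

1e

Key decimal bytes [93] = 5d is 1 byte ≤ B = 5; zero-pad to 5 bytes: K' = 5d 00 00 00 00.
K' ⊕ ipad = 6b 36 36 36 36.
Inner input = 6b 36 36 36 36 ∥ 75.
Inner hash: XOR 6b⊕36⊕36⊕36⊕36⊕75 = 1e.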